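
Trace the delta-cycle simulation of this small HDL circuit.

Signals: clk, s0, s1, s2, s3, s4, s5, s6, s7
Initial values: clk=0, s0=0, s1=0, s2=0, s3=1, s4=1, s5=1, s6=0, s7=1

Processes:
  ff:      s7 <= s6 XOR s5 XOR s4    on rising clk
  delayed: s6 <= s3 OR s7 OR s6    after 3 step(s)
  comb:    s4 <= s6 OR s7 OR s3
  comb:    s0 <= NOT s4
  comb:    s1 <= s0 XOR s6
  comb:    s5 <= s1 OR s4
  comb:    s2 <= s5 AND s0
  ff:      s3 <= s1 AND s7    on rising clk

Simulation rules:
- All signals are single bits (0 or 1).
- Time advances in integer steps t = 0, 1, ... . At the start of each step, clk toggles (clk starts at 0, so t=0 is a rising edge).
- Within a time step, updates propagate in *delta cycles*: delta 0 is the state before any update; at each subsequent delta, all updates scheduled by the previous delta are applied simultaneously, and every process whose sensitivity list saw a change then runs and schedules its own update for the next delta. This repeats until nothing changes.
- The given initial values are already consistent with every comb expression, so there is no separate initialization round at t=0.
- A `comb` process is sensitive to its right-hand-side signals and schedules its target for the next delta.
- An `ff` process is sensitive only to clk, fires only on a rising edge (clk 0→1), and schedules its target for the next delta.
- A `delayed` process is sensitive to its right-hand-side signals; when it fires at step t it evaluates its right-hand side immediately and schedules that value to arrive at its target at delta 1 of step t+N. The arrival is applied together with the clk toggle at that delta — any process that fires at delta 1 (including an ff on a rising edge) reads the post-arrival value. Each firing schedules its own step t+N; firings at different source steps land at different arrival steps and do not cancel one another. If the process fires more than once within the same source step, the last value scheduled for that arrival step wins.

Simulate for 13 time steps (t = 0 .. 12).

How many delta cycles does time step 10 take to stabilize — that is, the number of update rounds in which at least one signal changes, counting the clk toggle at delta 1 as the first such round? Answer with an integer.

t=0 Δ0: clk=0 s1=0 s5=1 s0=0 s7=1 s6=0 s4=1 s2=0 s3=1
  Δ1: clk:0→1
  Δ2: s7:1→0, s3:1→0
  Δ3: s4:1→0
  Δ4: s5:1→0, s0:0→1
  Δ5: s1:0→1
  Δ6: s5:0→1
  Δ7: s2:0→1
  (7Δ to stable)
t=1 Δ0: clk=1 s1=1 s5=1 s0=1 s7=0 s6=0 s4=0 s2=1 s3=0
  Δ1: clk:1→0
  (1Δ to stable)
t=2 Δ0: clk=0 s1=1 s5=1 s0=1 s7=0 s6=0 s4=0 s2=1 s3=0
  Δ1: clk:0→1
  Δ2: s7:0→1
  Δ3: s4:0→1
  Δ4: s0:1→0
  Δ5: s1:1→0, s2:1→0
  (5Δ to stable)
t=3 Δ0: clk=1 s1=0 s5=1 s0=0 s7=1 s6=0 s4=1 s2=0 s3=0
  Δ1: clk:1→0
  (1Δ to stable)
t=4 Δ0: clk=0 s1=0 s5=1 s0=0 s7=1 s6=0 s4=1 s2=0 s3=0
  Δ1: clk:0→1
  Δ2: s7:1→0
  Δ3: s4:1→0
  Δ4: s5:1→0, s0:0→1
  Δ5: s1:0→1
  Δ6: s5:0→1
  Δ7: s2:0→1
  (7Δ to stable)
t=5 Δ0: clk=1 s1=1 s5=1 s0=1 s7=0 s6=0 s4=0 s2=1 s3=0
  Δ1: clk:1→0, s6:0→1
  Δ2: s1:1→0, s4:0→1
  Δ3: s0:1→0
  Δ4: s1:0→1, s2:1→0
  (4Δ to stable)
t=6 Δ0: clk=0 s1=1 s5=1 s0=0 s7=0 s6=1 s4=1 s2=0 s3=0
  Δ1: clk:0→1
  Δ2: s7:0→1
  (2Δ to stable)
t=7 Δ0: clk=1 s1=1 s5=1 s0=0 s7=1 s6=1 s4=1 s2=0 s3=0
  Δ1: clk:1→0, s6:1→0
  Δ2: s1:1→0
  (2Δ to stable)
t=8 Δ0: clk=0 s1=0 s5=1 s0=0 s7=1 s6=0 s4=1 s2=0 s3=0
  Δ1: clk:0→1, s6:0→1
  Δ2: s1:0→1
  (2Δ to stable)
t=9 Δ0: clk=1 s1=1 s5=1 s0=0 s7=1 s6=1 s4=1 s2=0 s3=0
  Δ1: clk:1→0
  (1Δ to stable)
t=10 Δ0: clk=0 s1=1 s5=1 s0=0 s7=1 s6=1 s4=1 s2=0 s3=0
  Δ1: clk:0→1
  Δ2: s3:0→1
  (2Δ to stable)
t=11 Δ0: clk=1 s1=1 s5=1 s0=0 s7=1 s6=1 s4=1 s2=0 s3=1
  Δ1: clk:1→0
  (1Δ to stable)
t=12 Δ0: clk=0 s1=1 s5=1 s0=0 s7=1 s6=1 s4=1 s2=0 s3=1
  Δ1: clk:0→1
  (1Δ to stable)

2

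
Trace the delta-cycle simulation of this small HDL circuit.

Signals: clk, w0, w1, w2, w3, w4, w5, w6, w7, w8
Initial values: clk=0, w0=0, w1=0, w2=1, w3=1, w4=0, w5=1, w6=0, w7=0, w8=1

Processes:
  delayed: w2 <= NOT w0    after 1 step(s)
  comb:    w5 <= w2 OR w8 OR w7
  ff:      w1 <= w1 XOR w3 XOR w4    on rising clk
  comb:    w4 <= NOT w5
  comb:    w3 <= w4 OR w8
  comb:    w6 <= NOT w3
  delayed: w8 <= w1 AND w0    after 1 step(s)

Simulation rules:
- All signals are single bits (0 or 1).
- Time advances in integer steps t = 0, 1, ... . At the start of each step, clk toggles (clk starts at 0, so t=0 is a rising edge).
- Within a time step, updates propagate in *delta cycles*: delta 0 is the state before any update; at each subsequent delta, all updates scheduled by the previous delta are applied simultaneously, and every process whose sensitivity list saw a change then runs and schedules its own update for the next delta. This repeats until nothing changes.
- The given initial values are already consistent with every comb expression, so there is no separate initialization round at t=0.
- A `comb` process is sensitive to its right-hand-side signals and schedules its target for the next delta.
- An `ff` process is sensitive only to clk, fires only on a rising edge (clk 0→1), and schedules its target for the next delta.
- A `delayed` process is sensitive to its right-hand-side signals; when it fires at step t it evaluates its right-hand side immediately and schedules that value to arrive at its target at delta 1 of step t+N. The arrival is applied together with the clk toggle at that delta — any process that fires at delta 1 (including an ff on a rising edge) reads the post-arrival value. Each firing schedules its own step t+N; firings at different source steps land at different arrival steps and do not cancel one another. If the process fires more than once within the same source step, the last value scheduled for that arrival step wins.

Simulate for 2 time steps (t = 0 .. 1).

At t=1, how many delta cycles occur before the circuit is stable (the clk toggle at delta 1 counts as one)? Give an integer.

3

[bits: w2,w4,clk,w7,w1,w5,w0,w6,w3,w8]
t=0: Δ0=1000010011 Δ1=1010010011 Δ2=1010110011 | 2Δ
t=1: Δ0=1010110011 Δ1=1000110010 Δ2=1000110000 Δ3=1000110100 | 3Δ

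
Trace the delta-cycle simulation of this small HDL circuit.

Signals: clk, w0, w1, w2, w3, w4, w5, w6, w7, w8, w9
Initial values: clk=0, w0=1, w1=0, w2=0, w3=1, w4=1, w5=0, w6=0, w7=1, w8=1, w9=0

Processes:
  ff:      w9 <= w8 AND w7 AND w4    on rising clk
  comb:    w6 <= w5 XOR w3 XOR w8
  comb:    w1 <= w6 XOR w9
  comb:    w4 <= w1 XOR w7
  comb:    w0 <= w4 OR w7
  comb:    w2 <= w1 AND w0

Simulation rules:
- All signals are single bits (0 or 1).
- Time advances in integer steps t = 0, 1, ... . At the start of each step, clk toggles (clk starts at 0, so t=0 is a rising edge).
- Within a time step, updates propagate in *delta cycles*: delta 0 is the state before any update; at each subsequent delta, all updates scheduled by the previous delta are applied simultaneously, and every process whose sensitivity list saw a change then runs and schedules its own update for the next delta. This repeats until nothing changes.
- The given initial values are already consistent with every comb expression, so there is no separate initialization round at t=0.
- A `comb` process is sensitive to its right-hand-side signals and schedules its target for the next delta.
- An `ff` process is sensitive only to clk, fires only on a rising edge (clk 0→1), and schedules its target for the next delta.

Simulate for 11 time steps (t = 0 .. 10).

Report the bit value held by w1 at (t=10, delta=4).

0

t0.Δ0 w6=0 w0=1 w9=0 clk=0 w1=0 w5=0 w4=1 w8=1 w7=1 w2=0 w3=1
t0.Δ1 w6=0 w0=1 w9=0 clk=1 w1=0 w5=0 w4=1 w8=1 w7=1 w2=0 w3=1
t0.Δ2 w6=0 w0=1 w9=1 clk=1 w1=0 w5=0 w4=1 w8=1 w7=1 w2=0 w3=1
t0.Δ3 w6=0 w0=1 w9=1 clk=1 w1=1 w5=0 w4=1 w8=1 w7=1 w2=0 w3=1
t0.Δ4 w6=0 w0=1 w9=1 clk=1 w1=1 w5=0 w4=0 w8=1 w7=1 w2=1 w3=1
t1.Δ0 w6=0 w0=1 w9=1 clk=1 w1=1 w5=0 w4=0 w8=1 w7=1 w2=1 w3=1
t1.Δ1 w6=0 w0=1 w9=1 clk=0 w1=1 w5=0 w4=0 w8=1 w7=1 w2=1 w3=1
t2.Δ0 w6=0 w0=1 w9=1 clk=0 w1=1 w5=0 w4=0 w8=1 w7=1 w2=1 w3=1
t2.Δ1 w6=0 w0=1 w9=1 clk=1 w1=1 w5=0 w4=0 w8=1 w7=1 w2=1 w3=1
t2.Δ2 w6=0 w0=1 w9=0 clk=1 w1=1 w5=0 w4=0 w8=1 w7=1 w2=1 w3=1
t2.Δ3 w6=0 w0=1 w9=0 clk=1 w1=0 w5=0 w4=0 w8=1 w7=1 w2=1 w3=1
t2.Δ4 w6=0 w0=1 w9=0 clk=1 w1=0 w5=0 w4=1 w8=1 w7=1 w2=0 w3=1
t3.Δ0 w6=0 w0=1 w9=0 clk=1 w1=0 w5=0 w4=1 w8=1 w7=1 w2=0 w3=1
t3.Δ1 w6=0 w0=1 w9=0 clk=0 w1=0 w5=0 w4=1 w8=1 w7=1 w2=0 w3=1
t4.Δ0 w6=0 w0=1 w9=0 clk=0 w1=0 w5=0 w4=1 w8=1 w7=1 w2=0 w3=1
t4.Δ1 w6=0 w0=1 w9=0 clk=1 w1=0 w5=0 w4=1 w8=1 w7=1 w2=0 w3=1
t4.Δ2 w6=0 w0=1 w9=1 clk=1 w1=0 w5=0 w4=1 w8=1 w7=1 w2=0 w3=1
t4.Δ3 w6=0 w0=1 w9=1 clk=1 w1=1 w5=0 w4=1 w8=1 w7=1 w2=0 w3=1
t4.Δ4 w6=0 w0=1 w9=1 clk=1 w1=1 w5=0 w4=0 w8=1 w7=1 w2=1 w3=1
t5.Δ0 w6=0 w0=1 w9=1 clk=1 w1=1 w5=0 w4=0 w8=1 w7=1 w2=1 w3=1
t5.Δ1 w6=0 w0=1 w9=1 clk=0 w1=1 w5=0 w4=0 w8=1 w7=1 w2=1 w3=1
t6.Δ0 w6=0 w0=1 w9=1 clk=0 w1=1 w5=0 w4=0 w8=1 w7=1 w2=1 w3=1
t6.Δ1 w6=0 w0=1 w9=1 clk=1 w1=1 w5=0 w4=0 w8=1 w7=1 w2=1 w3=1
t6.Δ2 w6=0 w0=1 w9=0 clk=1 w1=1 w5=0 w4=0 w8=1 w7=1 w2=1 w3=1
t6.Δ3 w6=0 w0=1 w9=0 clk=1 w1=0 w5=0 w4=0 w8=1 w7=1 w2=1 w3=1
t6.Δ4 w6=0 w0=1 w9=0 clk=1 w1=0 w5=0 w4=1 w8=1 w7=1 w2=0 w3=1
t7.Δ0 w6=0 w0=1 w9=0 clk=1 w1=0 w5=0 w4=1 w8=1 w7=1 w2=0 w3=1
t7.Δ1 w6=0 w0=1 w9=0 clk=0 w1=0 w5=0 w4=1 w8=1 w7=1 w2=0 w3=1
t8.Δ0 w6=0 w0=1 w9=0 clk=0 w1=0 w5=0 w4=1 w8=1 w7=1 w2=0 w3=1
t8.Δ1 w6=0 w0=1 w9=0 clk=1 w1=0 w5=0 w4=1 w8=1 w7=1 w2=0 w3=1
t8.Δ2 w6=0 w0=1 w9=1 clk=1 w1=0 w5=0 w4=1 w8=1 w7=1 w2=0 w3=1
t8.Δ3 w6=0 w0=1 w9=1 clk=1 w1=1 w5=0 w4=1 w8=1 w7=1 w2=0 w3=1
t8.Δ4 w6=0 w0=1 w9=1 clk=1 w1=1 w5=0 w4=0 w8=1 w7=1 w2=1 w3=1
t9.Δ0 w6=0 w0=1 w9=1 clk=1 w1=1 w5=0 w4=0 w8=1 w7=1 w2=1 w3=1
t9.Δ1 w6=0 w0=1 w9=1 clk=0 w1=1 w5=0 w4=0 w8=1 w7=1 w2=1 w3=1
t10.Δ0 w6=0 w0=1 w9=1 clk=0 w1=1 w5=0 w4=0 w8=1 w7=1 w2=1 w3=1
t10.Δ1 w6=0 w0=1 w9=1 clk=1 w1=1 w5=0 w4=0 w8=1 w7=1 w2=1 w3=1
t10.Δ2 w6=0 w0=1 w9=0 clk=1 w1=1 w5=0 w4=0 w8=1 w7=1 w2=1 w3=1
t10.Δ3 w6=0 w0=1 w9=0 clk=1 w1=0 w5=0 w4=0 w8=1 w7=1 w2=1 w3=1
t10.Δ4 w6=0 w0=1 w9=0 clk=1 w1=0 w5=0 w4=1 w8=1 w7=1 w2=0 w3=1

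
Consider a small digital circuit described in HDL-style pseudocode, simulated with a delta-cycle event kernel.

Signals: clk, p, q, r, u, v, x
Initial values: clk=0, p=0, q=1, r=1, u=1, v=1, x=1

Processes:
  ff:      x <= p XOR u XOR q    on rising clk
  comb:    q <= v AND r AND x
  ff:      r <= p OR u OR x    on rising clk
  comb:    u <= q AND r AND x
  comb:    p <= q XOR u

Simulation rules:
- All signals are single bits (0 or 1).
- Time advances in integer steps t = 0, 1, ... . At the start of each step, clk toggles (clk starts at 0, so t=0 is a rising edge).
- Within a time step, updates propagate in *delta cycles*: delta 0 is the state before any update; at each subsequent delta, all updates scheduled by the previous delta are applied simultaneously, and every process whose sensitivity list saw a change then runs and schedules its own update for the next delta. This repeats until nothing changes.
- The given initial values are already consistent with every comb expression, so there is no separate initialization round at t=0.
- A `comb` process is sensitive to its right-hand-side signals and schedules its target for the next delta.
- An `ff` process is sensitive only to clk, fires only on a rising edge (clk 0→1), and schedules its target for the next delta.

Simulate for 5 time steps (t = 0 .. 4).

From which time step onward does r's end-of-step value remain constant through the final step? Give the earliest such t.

t=0 Δ0: u=1 clk=0 p=0 v=1 q=1 r=1 x=1
  Δ1: clk:0→1
  Δ2: x:1→0
  Δ3: u:1→0, q:1→0
  (3Δ to stable)
t=1 Δ0: u=0 clk=1 p=0 v=1 q=0 r=1 x=0
  Δ1: clk:1→0
  (1Δ to stable)
t=2 Δ0: u=0 clk=0 p=0 v=1 q=0 r=1 x=0
  Δ1: clk:0→1
  Δ2: r:1→0
  (2Δ to stable)
t=3 Δ0: u=0 clk=1 p=0 v=1 q=0 r=0 x=0
  Δ1: clk:1→0
  (1Δ to stable)
t=4 Δ0: u=0 clk=0 p=0 v=1 q=0 r=0 x=0
  Δ1: clk:0→1
  (1Δ to stable)

2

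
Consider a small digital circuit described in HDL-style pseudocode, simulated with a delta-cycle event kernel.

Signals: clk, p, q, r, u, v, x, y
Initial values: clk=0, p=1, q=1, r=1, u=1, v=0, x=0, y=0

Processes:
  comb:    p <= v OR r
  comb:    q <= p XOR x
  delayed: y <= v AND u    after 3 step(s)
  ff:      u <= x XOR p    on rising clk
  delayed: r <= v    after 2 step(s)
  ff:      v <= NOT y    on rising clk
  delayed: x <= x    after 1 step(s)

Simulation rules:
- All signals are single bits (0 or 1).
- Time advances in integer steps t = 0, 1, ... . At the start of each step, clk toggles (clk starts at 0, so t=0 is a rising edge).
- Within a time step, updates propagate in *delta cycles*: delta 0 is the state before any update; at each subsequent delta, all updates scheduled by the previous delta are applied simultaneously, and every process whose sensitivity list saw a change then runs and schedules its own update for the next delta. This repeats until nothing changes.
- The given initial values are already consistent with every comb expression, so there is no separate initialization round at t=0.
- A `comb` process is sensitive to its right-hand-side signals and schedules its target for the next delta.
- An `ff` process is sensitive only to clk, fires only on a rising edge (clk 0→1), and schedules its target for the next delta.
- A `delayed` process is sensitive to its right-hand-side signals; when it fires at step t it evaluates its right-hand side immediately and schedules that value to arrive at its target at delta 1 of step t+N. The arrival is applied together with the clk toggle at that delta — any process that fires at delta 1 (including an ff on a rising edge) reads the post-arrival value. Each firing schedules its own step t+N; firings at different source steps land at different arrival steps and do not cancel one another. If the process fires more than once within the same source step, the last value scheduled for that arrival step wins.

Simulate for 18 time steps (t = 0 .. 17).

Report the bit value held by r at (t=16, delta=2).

t0.Δ0 p=1 y=0 v=0 r=1 clk=0 u=1 x=0 q=1
t0.Δ1 p=1 y=0 v=0 r=1 clk=1 u=1 x=0 q=1
t0.Δ2 p=1 y=0 v=1 r=1 clk=1 u=1 x=0 q=1
t1.Δ0 p=1 y=0 v=1 r=1 clk=1 u=1 x=0 q=1
t1.Δ1 p=1 y=0 v=1 r=1 clk=0 u=1 x=0 q=1
t2.Δ0 p=1 y=0 v=1 r=1 clk=0 u=1 x=0 q=1
t2.Δ1 p=1 y=0 v=1 r=1 clk=1 u=1 x=0 q=1
t3.Δ0 p=1 y=0 v=1 r=1 clk=1 u=1 x=0 q=1
t3.Δ1 p=1 y=1 v=1 r=1 clk=0 u=1 x=0 q=1
t4.Δ0 p=1 y=1 v=1 r=1 clk=0 u=1 x=0 q=1
t4.Δ1 p=1 y=1 v=1 r=1 clk=1 u=1 x=0 q=1
t4.Δ2 p=1 y=1 v=0 r=1 clk=1 u=1 x=0 q=1
t5.Δ0 p=1 y=1 v=0 r=1 clk=1 u=1 x=0 q=1
t5.Δ1 p=1 y=1 v=0 r=1 clk=0 u=1 x=0 q=1
t6.Δ0 p=1 y=1 v=0 r=1 clk=0 u=1 x=0 q=1
t6.Δ1 p=1 y=1 v=0 r=0 clk=1 u=1 x=0 q=1
t6.Δ2 p=0 y=1 v=0 r=0 clk=1 u=1 x=0 q=1
t6.Δ3 p=0 y=1 v=0 r=0 clk=1 u=1 x=0 q=0
t7.Δ0 p=0 y=1 v=0 r=0 clk=1 u=1 x=0 q=0
t7.Δ1 p=0 y=0 v=0 r=0 clk=0 u=1 x=0 q=0
t8.Δ0 p=0 y=0 v=0 r=0 clk=0 u=1 x=0 q=0
t8.Δ1 p=0 y=0 v=0 r=0 clk=1 u=1 x=0 q=0
t8.Δ2 p=0 y=0 v=1 r=0 clk=1 u=0 x=0 q=0
t8.Δ3 p=1 y=0 v=1 r=0 clk=1 u=0 x=0 q=0
t8.Δ4 p=1 y=0 v=1 r=0 clk=1 u=0 x=0 q=1
t9.Δ0 p=1 y=0 v=1 r=0 clk=1 u=0 x=0 q=1
t9.Δ1 p=1 y=0 v=1 r=0 clk=0 u=0 x=0 q=1
t10.Δ0 p=1 y=0 v=1 r=0 clk=0 u=0 x=0 q=1
t10.Δ1 p=1 y=0 v=1 r=1 clk=1 u=0 x=0 q=1
t10.Δ2 p=1 y=0 v=1 r=1 clk=1 u=1 x=0 q=1
t11.Δ0 p=1 y=0 v=1 r=1 clk=1 u=1 x=0 q=1
t11.Δ1 p=1 y=0 v=1 r=1 clk=0 u=1 x=0 q=1
t12.Δ0 p=1 y=0 v=1 r=1 clk=0 u=1 x=0 q=1
t12.Δ1 p=1 y=0 v=1 r=1 clk=1 u=1 x=0 q=1
t13.Δ0 p=1 y=0 v=1 r=1 clk=1 u=1 x=0 q=1
t13.Δ1 p=1 y=1 v=1 r=1 clk=0 u=1 x=0 q=1
t14.Δ0 p=1 y=1 v=1 r=1 clk=0 u=1 x=0 q=1
t14.Δ1 p=1 y=1 v=1 r=1 clk=1 u=1 x=0 q=1
t14.Δ2 p=1 y=1 v=0 r=1 clk=1 u=1 x=0 q=1
t15.Δ0 p=1 y=1 v=0 r=1 clk=1 u=1 x=0 q=1
t15.Δ1 p=1 y=1 v=0 r=1 clk=0 u=1 x=0 q=1
t16.Δ0 p=1 y=1 v=0 r=1 clk=0 u=1 x=0 q=1
t16.Δ1 p=1 y=1 v=0 r=0 clk=1 u=1 x=0 q=1
t16.Δ2 p=0 y=1 v=0 r=0 clk=1 u=1 x=0 q=1
t16.Δ3 p=0 y=1 v=0 r=0 clk=1 u=1 x=0 q=0
t17.Δ0 p=0 y=1 v=0 r=0 clk=1 u=1 x=0 q=0
t17.Δ1 p=0 y=0 v=0 r=0 clk=0 u=1 x=0 q=0

0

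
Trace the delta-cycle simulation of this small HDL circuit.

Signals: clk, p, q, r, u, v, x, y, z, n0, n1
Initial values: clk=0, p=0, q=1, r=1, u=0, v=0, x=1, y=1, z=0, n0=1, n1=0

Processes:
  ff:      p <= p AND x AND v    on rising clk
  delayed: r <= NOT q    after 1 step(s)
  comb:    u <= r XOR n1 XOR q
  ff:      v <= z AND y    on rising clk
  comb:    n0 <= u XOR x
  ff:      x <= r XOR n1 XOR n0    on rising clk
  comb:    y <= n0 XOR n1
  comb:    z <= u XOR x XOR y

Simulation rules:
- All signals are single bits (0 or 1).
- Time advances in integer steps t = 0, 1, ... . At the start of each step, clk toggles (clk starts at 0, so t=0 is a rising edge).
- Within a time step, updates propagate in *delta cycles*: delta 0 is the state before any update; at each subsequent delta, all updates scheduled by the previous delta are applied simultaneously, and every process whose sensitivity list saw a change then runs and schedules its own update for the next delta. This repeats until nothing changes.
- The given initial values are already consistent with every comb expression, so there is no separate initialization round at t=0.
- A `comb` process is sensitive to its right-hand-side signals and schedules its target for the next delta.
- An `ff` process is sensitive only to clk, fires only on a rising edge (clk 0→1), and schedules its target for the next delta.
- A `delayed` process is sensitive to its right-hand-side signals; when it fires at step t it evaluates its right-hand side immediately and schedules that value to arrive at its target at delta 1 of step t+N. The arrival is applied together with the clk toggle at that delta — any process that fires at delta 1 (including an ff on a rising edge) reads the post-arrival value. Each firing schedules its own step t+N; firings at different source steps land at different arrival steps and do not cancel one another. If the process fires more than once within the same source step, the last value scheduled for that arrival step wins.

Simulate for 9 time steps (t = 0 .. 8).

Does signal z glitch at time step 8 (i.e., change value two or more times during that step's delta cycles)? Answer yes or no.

yes

[bits: p,r,x,n1,z,n0,u,v,clk,y,q]
t=0: Δ0=01100100011 Δ1=01100100111 Δ2=01000100111 Δ3=01001000111 Δ4=01001000101 Δ5=01000000101 | 5Δ
t=1: Δ0=01000000101 Δ1=01000000001 | 1Δ
t=2: Δ0=01000000001 Δ1=01000000101 Δ2=01100000101 Δ3=01101100101 Δ4=01101100111 Δ5=01100100111 | 5Δ
t=3: Δ0=01100100111 Δ1=01100100011 | 1Δ
t=4: Δ0=01100100011 Δ1=01100100111 Δ2=01000100111 Δ3=01001000111 Δ4=01001000101 Δ5=01000000101 | 5Δ
t=5: Δ0=01000000101 Δ1=01000000001 | 1Δ
t=6: Δ0=01000000001 Δ1=01000000101 Δ2=01100000101 Δ3=01101100101 Δ4=01101100111 Δ5=01100100111 | 5Δ
t=7: Δ0=01100100111 Δ1=01100100011 | 1Δ
t=8: Δ0=01100100011 Δ1=01100100111 Δ2=01000100111 Δ3=01001000111 Δ4=01001000101 Δ5=01000000101 | 5Δ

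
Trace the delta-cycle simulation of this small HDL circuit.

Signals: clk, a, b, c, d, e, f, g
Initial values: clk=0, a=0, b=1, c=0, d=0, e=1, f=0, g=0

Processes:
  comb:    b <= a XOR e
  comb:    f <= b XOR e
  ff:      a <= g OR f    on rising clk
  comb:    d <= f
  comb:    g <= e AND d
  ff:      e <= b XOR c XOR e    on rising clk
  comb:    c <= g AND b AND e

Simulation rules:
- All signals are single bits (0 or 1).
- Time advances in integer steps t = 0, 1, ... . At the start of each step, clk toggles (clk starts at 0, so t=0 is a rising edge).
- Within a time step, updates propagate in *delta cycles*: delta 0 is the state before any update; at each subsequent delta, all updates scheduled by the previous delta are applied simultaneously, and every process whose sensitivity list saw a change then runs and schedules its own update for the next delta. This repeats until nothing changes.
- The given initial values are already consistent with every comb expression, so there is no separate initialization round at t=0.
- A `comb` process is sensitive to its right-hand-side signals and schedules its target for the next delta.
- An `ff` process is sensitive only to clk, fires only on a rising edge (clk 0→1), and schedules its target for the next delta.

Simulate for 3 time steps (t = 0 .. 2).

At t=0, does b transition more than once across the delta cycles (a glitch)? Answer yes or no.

no

t0.Δ0 a=0 f=0 c=0 b=1 clk=0 g=0 e=1 d=0
t0.Δ1 a=0 f=0 c=0 b=1 clk=1 g=0 e=1 d=0
t0.Δ2 a=0 f=0 c=0 b=1 clk=1 g=0 e=0 d=0
t0.Δ3 a=0 f=1 c=0 b=0 clk=1 g=0 e=0 d=0
t0.Δ4 a=0 f=0 c=0 b=0 clk=1 g=0 e=0 d=1
t0.Δ5 a=0 f=0 c=0 b=0 clk=1 g=0 e=0 d=0
t1.Δ0 a=0 f=0 c=0 b=0 clk=1 g=0 e=0 d=0
t1.Δ1 a=0 f=0 c=0 b=0 clk=0 g=0 e=0 d=0
t2.Δ0 a=0 f=0 c=0 b=0 clk=0 g=0 e=0 d=0
t2.Δ1 a=0 f=0 c=0 b=0 clk=1 g=0 e=0 d=0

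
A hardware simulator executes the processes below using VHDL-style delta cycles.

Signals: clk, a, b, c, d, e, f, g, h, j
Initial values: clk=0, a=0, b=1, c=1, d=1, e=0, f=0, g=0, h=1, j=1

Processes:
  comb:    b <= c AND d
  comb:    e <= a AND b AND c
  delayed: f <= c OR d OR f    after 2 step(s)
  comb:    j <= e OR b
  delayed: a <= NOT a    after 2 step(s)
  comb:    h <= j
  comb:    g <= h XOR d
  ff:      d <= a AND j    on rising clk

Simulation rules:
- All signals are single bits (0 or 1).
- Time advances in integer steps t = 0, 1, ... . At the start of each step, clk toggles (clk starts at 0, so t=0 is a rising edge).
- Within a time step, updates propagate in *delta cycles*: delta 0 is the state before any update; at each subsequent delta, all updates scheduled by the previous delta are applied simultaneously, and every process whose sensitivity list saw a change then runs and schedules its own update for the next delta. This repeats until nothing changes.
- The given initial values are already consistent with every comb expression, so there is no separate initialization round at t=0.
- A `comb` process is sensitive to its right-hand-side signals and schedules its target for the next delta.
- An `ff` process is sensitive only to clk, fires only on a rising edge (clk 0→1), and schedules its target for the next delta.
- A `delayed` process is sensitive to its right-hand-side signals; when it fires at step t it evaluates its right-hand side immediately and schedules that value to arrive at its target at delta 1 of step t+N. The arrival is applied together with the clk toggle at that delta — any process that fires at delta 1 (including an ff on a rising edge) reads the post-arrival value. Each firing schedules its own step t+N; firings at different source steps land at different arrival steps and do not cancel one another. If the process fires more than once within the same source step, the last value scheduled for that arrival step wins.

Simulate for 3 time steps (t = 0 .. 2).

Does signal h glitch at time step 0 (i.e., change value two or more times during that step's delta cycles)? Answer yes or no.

t=0 Δ0: g=0 clk=0 d=1 e=0 h=1 f=0 b=1 a=0 c=1 j=1
  Δ1: clk:0→1
  Δ2: d:1→0
  Δ3: g:0→1, b:1→0
  Δ4: j:1→0
  Δ5: h:1→0
  Δ6: g:1→0
  (6Δ to stable)
t=1 Δ0: g=0 clk=1 d=0 e=0 h=0 f=0 b=0 a=0 c=1 j=0
  Δ1: clk:1→0
  (1Δ to stable)
t=2 Δ0: g=0 clk=0 d=0 e=0 h=0 f=0 b=0 a=0 c=1 j=0
  Δ1: clk:0→1, f:0→1
  (1Δ to stable)

no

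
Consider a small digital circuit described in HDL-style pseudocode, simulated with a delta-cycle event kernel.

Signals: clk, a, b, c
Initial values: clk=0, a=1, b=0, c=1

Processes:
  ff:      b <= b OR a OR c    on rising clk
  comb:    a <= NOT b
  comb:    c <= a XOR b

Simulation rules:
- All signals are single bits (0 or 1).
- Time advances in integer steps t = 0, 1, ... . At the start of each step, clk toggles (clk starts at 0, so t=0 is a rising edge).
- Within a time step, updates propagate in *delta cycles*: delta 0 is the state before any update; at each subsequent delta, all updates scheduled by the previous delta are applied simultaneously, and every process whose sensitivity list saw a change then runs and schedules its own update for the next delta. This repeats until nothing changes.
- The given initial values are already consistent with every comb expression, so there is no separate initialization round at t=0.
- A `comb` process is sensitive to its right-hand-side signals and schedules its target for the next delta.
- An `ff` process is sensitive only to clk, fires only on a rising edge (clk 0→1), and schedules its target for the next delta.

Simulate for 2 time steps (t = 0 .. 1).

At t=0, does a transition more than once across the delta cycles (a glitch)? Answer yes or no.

no

[bits: b,clk,c,a]
t=0: Δ0=0011 Δ1=0111 Δ2=1111 Δ3=1100 Δ4=1110 | 4Δ
t=1: Δ0=1110 Δ1=1010 | 1Δ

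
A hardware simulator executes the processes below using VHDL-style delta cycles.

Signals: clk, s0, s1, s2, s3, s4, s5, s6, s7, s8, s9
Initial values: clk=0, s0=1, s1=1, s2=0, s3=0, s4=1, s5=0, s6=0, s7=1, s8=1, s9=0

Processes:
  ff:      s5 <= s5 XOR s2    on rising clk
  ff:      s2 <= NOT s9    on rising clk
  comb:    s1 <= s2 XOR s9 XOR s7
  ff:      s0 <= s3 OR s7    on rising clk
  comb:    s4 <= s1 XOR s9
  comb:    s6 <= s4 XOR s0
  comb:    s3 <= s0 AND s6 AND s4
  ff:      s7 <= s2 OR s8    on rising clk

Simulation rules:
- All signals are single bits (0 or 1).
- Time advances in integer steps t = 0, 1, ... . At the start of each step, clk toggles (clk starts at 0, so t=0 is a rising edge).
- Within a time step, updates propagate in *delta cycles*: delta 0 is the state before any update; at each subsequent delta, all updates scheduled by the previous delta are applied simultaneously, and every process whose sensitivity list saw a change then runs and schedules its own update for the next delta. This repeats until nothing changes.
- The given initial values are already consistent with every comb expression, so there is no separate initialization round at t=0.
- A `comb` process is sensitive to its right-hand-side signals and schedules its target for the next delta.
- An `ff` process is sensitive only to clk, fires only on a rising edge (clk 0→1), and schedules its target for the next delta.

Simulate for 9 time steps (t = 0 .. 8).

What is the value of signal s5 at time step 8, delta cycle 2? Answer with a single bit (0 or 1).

0

[bits: s7,s3,s2,s6,s0,s9,s4,s8,s5,clk,s1]
t=0: Δ0=10001011001 Δ1=10001011011 Δ2=10101011011 Δ3=10101011010 Δ4=10101001010 Δ5=10111001010 | 5Δ
t=1: Δ0=10111001010 Δ1=10111001000 | 1Δ
t=2: Δ0=10111001000 Δ1=10111001010 Δ2=10111001110 | 2Δ
t=3: Δ0=10111001110 Δ1=10111001100 | 1Δ
t=4: Δ0=10111001100 Δ1=10111001110 Δ2=10111001010 | 2Δ
t=5: Δ0=10111001010 Δ1=10111001000 | 1Δ
t=6: Δ0=10111001000 Δ1=10111001010 Δ2=10111001110 | 2Δ
t=7: Δ0=10111001110 Δ1=10111001100 | 1Δ
t=8: Δ0=10111001100 Δ1=10111001110 Δ2=10111001010 | 2Δ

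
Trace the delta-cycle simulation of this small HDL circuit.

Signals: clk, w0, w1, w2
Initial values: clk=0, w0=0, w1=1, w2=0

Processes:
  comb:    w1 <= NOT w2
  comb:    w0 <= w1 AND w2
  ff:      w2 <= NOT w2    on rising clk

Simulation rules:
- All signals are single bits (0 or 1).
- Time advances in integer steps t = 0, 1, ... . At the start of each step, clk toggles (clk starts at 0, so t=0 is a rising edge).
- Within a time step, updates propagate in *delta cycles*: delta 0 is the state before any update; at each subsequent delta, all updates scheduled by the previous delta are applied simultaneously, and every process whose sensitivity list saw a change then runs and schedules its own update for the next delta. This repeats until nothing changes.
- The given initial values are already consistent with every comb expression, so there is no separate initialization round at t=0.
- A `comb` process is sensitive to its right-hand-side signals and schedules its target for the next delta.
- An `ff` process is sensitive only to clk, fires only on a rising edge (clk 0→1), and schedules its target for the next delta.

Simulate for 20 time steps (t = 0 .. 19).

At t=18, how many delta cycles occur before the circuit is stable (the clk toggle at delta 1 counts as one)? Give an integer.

3

[bits: w1,clk,w2,w0]
t=0: Δ0=1000 Δ1=1100 Δ2=1110 Δ3=0111 Δ4=0110 | 4Δ
t=1: Δ0=0110 Δ1=0010 | 1Δ
t=2: Δ0=0010 Δ1=0110 Δ2=0100 Δ3=1100 | 3Δ
t=3: Δ0=1100 Δ1=1000 | 1Δ
t=4: Δ0=1000 Δ1=1100 Δ2=1110 Δ3=0111 Δ4=0110 | 4Δ
t=5: Δ0=0110 Δ1=0010 | 1Δ
t=6: Δ0=0010 Δ1=0110 Δ2=0100 Δ3=1100 | 3Δ
t=7: Δ0=1100 Δ1=1000 | 1Δ
t=8: Δ0=1000 Δ1=1100 Δ2=1110 Δ3=0111 Δ4=0110 | 4Δ
t=9: Δ0=0110 Δ1=0010 | 1Δ
t=10: Δ0=0010 Δ1=0110 Δ2=0100 Δ3=1100 | 3Δ
t=11: Δ0=1100 Δ1=1000 | 1Δ
t=12: Δ0=1000 Δ1=1100 Δ2=1110 Δ3=0111 Δ4=0110 | 4Δ
t=13: Δ0=0110 Δ1=0010 | 1Δ
t=14: Δ0=0010 Δ1=0110 Δ2=0100 Δ3=1100 | 3Δ
t=15: Δ0=1100 Δ1=1000 | 1Δ
t=16: Δ0=1000 Δ1=1100 Δ2=1110 Δ3=0111 Δ4=0110 | 4Δ
t=17: Δ0=0110 Δ1=0010 | 1Δ
t=18: Δ0=0010 Δ1=0110 Δ2=0100 Δ3=1100 | 3Δ
t=19: Δ0=1100 Δ1=1000 | 1Δ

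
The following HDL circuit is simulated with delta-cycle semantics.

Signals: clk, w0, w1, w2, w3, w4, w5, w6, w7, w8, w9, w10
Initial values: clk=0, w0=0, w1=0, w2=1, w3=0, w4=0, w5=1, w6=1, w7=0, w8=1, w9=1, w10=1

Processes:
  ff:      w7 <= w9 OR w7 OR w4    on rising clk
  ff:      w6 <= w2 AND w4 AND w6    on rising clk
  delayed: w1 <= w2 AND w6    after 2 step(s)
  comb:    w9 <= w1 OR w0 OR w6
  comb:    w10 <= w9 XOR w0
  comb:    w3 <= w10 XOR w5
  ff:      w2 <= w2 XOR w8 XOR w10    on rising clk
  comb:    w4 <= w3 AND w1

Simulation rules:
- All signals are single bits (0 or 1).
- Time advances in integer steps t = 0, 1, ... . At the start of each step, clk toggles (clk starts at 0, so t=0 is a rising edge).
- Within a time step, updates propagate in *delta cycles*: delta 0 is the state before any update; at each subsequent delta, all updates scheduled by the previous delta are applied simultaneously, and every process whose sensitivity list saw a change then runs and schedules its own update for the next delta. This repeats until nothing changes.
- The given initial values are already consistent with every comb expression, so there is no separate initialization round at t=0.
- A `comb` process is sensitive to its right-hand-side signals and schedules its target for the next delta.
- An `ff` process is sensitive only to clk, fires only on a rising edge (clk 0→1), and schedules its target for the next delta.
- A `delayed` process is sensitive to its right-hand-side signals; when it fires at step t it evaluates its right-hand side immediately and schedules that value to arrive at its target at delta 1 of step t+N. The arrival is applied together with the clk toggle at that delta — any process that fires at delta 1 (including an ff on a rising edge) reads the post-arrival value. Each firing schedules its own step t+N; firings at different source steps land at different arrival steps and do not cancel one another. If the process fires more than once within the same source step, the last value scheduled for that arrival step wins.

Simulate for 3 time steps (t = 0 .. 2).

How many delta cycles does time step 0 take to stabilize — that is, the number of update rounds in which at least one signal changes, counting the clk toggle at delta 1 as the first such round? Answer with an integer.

t0.Δ0 w4=0 w6=1 w7=0 w3=0 w1=0 w5=1 w9=1 w8=1 w0=0 w10=1 w2=1 clk=0
t0.Δ1 w4=0 w6=1 w7=0 w3=0 w1=0 w5=1 w9=1 w8=1 w0=0 w10=1 w2=1 clk=1
t0.Δ2 w4=0 w6=0 w7=1 w3=0 w1=0 w5=1 w9=1 w8=1 w0=0 w10=1 w2=1 clk=1
t0.Δ3 w4=0 w6=0 w7=1 w3=0 w1=0 w5=1 w9=0 w8=1 w0=0 w10=1 w2=1 clk=1
t0.Δ4 w4=0 w6=0 w7=1 w3=0 w1=0 w5=1 w9=0 w8=1 w0=0 w10=0 w2=1 clk=1
t0.Δ5 w4=0 w6=0 w7=1 w3=1 w1=0 w5=1 w9=0 w8=1 w0=0 w10=0 w2=1 clk=1
t1.Δ0 w4=0 w6=0 w7=1 w3=1 w1=0 w5=1 w9=0 w8=1 w0=0 w10=0 w2=1 clk=1
t1.Δ1 w4=0 w6=0 w7=1 w3=1 w1=0 w5=1 w9=0 w8=1 w0=0 w10=0 w2=1 clk=0
t2.Δ0 w4=0 w6=0 w7=1 w3=1 w1=0 w5=1 w9=0 w8=1 w0=0 w10=0 w2=1 clk=0
t2.Δ1 w4=0 w6=0 w7=1 w3=1 w1=0 w5=1 w9=0 w8=1 w0=0 w10=0 w2=1 clk=1
t2.Δ2 w4=0 w6=0 w7=1 w3=1 w1=0 w5=1 w9=0 w8=1 w0=0 w10=0 w2=0 clk=1

5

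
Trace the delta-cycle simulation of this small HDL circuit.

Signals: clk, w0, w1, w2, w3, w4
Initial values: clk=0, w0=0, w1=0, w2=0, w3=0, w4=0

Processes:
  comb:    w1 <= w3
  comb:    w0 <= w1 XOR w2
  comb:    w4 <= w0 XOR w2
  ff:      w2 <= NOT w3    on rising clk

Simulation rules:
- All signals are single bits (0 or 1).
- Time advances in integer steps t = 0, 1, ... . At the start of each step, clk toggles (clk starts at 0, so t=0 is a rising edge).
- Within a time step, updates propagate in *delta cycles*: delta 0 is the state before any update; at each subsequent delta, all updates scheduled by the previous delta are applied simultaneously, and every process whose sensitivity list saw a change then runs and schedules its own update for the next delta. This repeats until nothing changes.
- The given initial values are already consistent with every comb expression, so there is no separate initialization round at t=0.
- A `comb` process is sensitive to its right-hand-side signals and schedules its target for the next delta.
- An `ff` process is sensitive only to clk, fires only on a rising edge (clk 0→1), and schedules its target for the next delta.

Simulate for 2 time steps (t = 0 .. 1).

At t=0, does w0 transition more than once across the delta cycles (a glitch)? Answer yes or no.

no

[bits: w2,w1,clk,w0,w4,w3]
t=0: Δ0=000000 Δ1=001000 Δ2=101000 Δ3=101110 Δ4=101100 | 4Δ
t=1: Δ0=101100 Δ1=100100 | 1Δ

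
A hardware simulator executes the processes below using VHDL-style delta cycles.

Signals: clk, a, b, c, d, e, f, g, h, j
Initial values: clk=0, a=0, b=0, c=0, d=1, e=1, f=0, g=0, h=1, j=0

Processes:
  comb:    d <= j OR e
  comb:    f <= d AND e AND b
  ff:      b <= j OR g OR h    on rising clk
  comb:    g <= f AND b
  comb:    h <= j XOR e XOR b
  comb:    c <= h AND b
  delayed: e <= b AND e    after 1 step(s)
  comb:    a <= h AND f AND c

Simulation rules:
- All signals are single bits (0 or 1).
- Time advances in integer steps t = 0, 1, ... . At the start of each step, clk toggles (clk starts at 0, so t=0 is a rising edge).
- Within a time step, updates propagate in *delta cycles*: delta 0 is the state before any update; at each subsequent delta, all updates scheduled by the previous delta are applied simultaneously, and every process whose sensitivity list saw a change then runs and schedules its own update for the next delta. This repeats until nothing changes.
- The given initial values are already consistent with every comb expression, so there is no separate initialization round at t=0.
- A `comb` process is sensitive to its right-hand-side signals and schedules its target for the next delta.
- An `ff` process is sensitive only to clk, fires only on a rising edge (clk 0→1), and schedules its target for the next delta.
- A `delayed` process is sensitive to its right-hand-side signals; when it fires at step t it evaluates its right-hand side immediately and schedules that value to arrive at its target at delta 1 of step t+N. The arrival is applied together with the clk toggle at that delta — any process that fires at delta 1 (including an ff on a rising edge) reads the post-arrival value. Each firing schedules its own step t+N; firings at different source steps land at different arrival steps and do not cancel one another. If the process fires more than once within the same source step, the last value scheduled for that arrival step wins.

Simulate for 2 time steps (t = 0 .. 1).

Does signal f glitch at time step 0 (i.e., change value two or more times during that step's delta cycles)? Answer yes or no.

t0.Δ0 f=0 e=1 c=0 j=0 b=0 h=1 d=1 g=0 clk=0 a=0
t0.Δ1 f=0 e=1 c=0 j=0 b=0 h=1 d=1 g=0 clk=1 a=0
t0.Δ2 f=0 e=1 c=0 j=0 b=1 h=1 d=1 g=0 clk=1 a=0
t0.Δ3 f=1 e=1 c=1 j=0 b=1 h=0 d=1 g=0 clk=1 a=0
t0.Δ4 f=1 e=1 c=0 j=0 b=1 h=0 d=1 g=1 clk=1 a=0
t1.Δ0 f=1 e=1 c=0 j=0 b=1 h=0 d=1 g=1 clk=1 a=0
t1.Δ1 f=1 e=1 c=0 j=0 b=1 h=0 d=1 g=1 clk=0 a=0

no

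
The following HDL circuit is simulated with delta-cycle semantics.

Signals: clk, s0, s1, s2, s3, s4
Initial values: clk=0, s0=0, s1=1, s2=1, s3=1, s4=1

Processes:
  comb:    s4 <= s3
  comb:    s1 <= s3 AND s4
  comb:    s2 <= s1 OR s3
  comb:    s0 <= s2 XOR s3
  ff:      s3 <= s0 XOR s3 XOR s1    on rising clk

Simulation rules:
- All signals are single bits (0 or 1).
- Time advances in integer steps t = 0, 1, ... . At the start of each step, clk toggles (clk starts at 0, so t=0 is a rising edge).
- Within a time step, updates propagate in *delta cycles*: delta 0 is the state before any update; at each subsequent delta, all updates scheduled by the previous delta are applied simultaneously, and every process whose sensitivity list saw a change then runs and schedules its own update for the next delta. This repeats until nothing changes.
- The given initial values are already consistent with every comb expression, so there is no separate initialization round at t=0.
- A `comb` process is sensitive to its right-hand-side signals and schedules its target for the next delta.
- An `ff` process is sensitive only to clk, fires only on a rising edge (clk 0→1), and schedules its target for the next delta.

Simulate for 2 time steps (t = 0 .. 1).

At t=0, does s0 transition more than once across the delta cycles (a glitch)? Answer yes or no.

yes

[bits: s0,s2,s1,s4,clk,s3]
t=0: Δ0=011101 Δ1=011111 Δ2=011110 Δ3=110010 Δ4=100010 Δ5=000010 | 5Δ
t=1: Δ0=000010 Δ1=000000 | 1Δ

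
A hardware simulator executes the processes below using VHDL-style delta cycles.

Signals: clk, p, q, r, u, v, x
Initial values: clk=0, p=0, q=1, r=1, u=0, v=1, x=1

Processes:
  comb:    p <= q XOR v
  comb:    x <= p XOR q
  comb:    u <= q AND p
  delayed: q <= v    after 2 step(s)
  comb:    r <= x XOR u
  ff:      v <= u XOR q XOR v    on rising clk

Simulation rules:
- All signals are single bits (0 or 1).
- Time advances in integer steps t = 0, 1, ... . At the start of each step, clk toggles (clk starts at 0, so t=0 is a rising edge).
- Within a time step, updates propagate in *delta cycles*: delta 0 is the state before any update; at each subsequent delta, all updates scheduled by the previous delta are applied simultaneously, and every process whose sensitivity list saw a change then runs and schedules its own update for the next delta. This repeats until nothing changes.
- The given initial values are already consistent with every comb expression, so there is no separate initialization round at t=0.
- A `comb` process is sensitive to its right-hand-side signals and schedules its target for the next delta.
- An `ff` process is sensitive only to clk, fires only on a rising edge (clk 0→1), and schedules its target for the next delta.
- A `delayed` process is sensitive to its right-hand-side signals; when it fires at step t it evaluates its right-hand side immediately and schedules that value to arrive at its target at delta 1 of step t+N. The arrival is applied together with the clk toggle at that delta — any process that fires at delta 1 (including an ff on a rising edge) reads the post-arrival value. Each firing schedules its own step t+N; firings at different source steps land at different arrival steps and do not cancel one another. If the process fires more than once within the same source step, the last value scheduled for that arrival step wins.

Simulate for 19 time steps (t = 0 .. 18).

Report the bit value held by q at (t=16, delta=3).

1

t0.Δ0 r=1 x=1 v=1 u=0 q=1 p=0 clk=0
t0.Δ1 r=1 x=1 v=1 u=0 q=1 p=0 clk=1
t0.Δ2 r=1 x=1 v=0 u=0 q=1 p=0 clk=1
t0.Δ3 r=1 x=1 v=0 u=0 q=1 p=1 clk=1
t0.Δ4 r=1 x=0 v=0 u=1 q=1 p=1 clk=1
t1.Δ0 r=1 x=0 v=0 u=1 q=1 p=1 clk=1
t1.Δ1 r=1 x=0 v=0 u=1 q=1 p=1 clk=0
t2.Δ0 r=1 x=0 v=0 u=1 q=1 p=1 clk=0
t2.Δ1 r=1 x=0 v=0 u=1 q=0 p=1 clk=1
t2.Δ2 r=1 x=1 v=1 u=0 q=0 p=0 clk=1
t2.Δ3 r=1 x=0 v=1 u=0 q=0 p=1 clk=1
t2.Δ4 r=0 x=1 v=1 u=0 q=0 p=1 clk=1
t2.Δ5 r=1 x=1 v=1 u=0 q=0 p=1 clk=1
t3.Δ0 r=1 x=1 v=1 u=0 q=0 p=1 clk=1
t3.Δ1 r=1 x=1 v=1 u=0 q=0 p=1 clk=0
t4.Δ0 r=1 x=1 v=1 u=0 q=0 p=1 clk=0
t4.Δ1 r=1 x=1 v=1 u=0 q=1 p=1 clk=1
t4.Δ2 r=1 x=0 v=0 u=1 q=1 p=0 clk=1
t4.Δ3 r=1 x=1 v=0 u=0 q=1 p=1 clk=1
t4.Δ4 r=1 x=0 v=0 u=1 q=1 p=1 clk=1
t5.Δ0 r=1 x=0 v=0 u=1 q=1 p=1 clk=1
t5.Δ1 r=1 x=0 v=0 u=1 q=1 p=1 clk=0
t6.Δ0 r=1 x=0 v=0 u=1 q=1 p=1 clk=0
t6.Δ1 r=1 x=0 v=0 u=1 q=0 p=1 clk=1
t6.Δ2 r=1 x=1 v=1 u=0 q=0 p=0 clk=1
t6.Δ3 r=1 x=0 v=1 u=0 q=0 p=1 clk=1
t6.Δ4 r=0 x=1 v=1 u=0 q=0 p=1 clk=1
t6.Δ5 r=1 x=1 v=1 u=0 q=0 p=1 clk=1
t7.Δ0 r=1 x=1 v=1 u=0 q=0 p=1 clk=1
t7.Δ1 r=1 x=1 v=1 u=0 q=0 p=1 clk=0
t8.Δ0 r=1 x=1 v=1 u=0 q=0 p=1 clk=0
t8.Δ1 r=1 x=1 v=1 u=0 q=1 p=1 clk=1
t8.Δ2 r=1 x=0 v=0 u=1 q=1 p=0 clk=1
t8.Δ3 r=1 x=1 v=0 u=0 q=1 p=1 clk=1
t8.Δ4 r=1 x=0 v=0 u=1 q=1 p=1 clk=1
t9.Δ0 r=1 x=0 v=0 u=1 q=1 p=1 clk=1
t9.Δ1 r=1 x=0 v=0 u=1 q=1 p=1 clk=0
t10.Δ0 r=1 x=0 v=0 u=1 q=1 p=1 clk=0
t10.Δ1 r=1 x=0 v=0 u=1 q=0 p=1 clk=1
t10.Δ2 r=1 x=1 v=1 u=0 q=0 p=0 clk=1
t10.Δ3 r=1 x=0 v=1 u=0 q=0 p=1 clk=1
t10.Δ4 r=0 x=1 v=1 u=0 q=0 p=1 clk=1
t10.Δ5 r=1 x=1 v=1 u=0 q=0 p=1 clk=1
t11.Δ0 r=1 x=1 v=1 u=0 q=0 p=1 clk=1
t11.Δ1 r=1 x=1 v=1 u=0 q=0 p=1 clk=0
t12.Δ0 r=1 x=1 v=1 u=0 q=0 p=1 clk=0
t12.Δ1 r=1 x=1 v=1 u=0 q=1 p=1 clk=1
t12.Δ2 r=1 x=0 v=0 u=1 q=1 p=0 clk=1
t12.Δ3 r=1 x=1 v=0 u=0 q=1 p=1 clk=1
t12.Δ4 r=1 x=0 v=0 u=1 q=1 p=1 clk=1
t13.Δ0 r=1 x=0 v=0 u=1 q=1 p=1 clk=1
t13.Δ1 r=1 x=0 v=0 u=1 q=1 p=1 clk=0
t14.Δ0 r=1 x=0 v=0 u=1 q=1 p=1 clk=0
t14.Δ1 r=1 x=0 v=0 u=1 q=0 p=1 clk=1
t14.Δ2 r=1 x=1 v=1 u=0 q=0 p=0 clk=1
t14.Δ3 r=1 x=0 v=1 u=0 q=0 p=1 clk=1
t14.Δ4 r=0 x=1 v=1 u=0 q=0 p=1 clk=1
t14.Δ5 r=1 x=1 v=1 u=0 q=0 p=1 clk=1
t15.Δ0 r=1 x=1 v=1 u=0 q=0 p=1 clk=1
t15.Δ1 r=1 x=1 v=1 u=0 q=0 p=1 clk=0
t16.Δ0 r=1 x=1 v=1 u=0 q=0 p=1 clk=0
t16.Δ1 r=1 x=1 v=1 u=0 q=1 p=1 clk=1
t16.Δ2 r=1 x=0 v=0 u=1 q=1 p=0 clk=1
t16.Δ3 r=1 x=1 v=0 u=0 q=1 p=1 clk=1
t16.Δ4 r=1 x=0 v=0 u=1 q=1 p=1 clk=1
t17.Δ0 r=1 x=0 v=0 u=1 q=1 p=1 clk=1
t17.Δ1 r=1 x=0 v=0 u=1 q=1 p=1 clk=0
t18.Δ0 r=1 x=0 v=0 u=1 q=1 p=1 clk=0
t18.Δ1 r=1 x=0 v=0 u=1 q=0 p=1 clk=1
t18.Δ2 r=1 x=1 v=1 u=0 q=0 p=0 clk=1
t18.Δ3 r=1 x=0 v=1 u=0 q=0 p=1 clk=1
t18.Δ4 r=0 x=1 v=1 u=0 q=0 p=1 clk=1
t18.Δ5 r=1 x=1 v=1 u=0 q=0 p=1 clk=1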